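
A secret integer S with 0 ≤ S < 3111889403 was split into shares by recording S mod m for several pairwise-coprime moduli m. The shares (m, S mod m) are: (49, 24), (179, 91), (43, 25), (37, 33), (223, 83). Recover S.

The moduli are pairwise coprime; N = 49·179·43·37·223 = 3111889403.
N/49 = 63507947; 63507947 ≡ 27 (mod 49); 27·20 ≡ 1, so inverse 20.
N/179 = 17384857; 17384857 ≡ 19 (mod 179); 19·66 ≡ 1, so inverse 66.
N/43 = 72369521; 72369521 ≡ 5 (mod 43); 5·26 ≡ 1, so inverse 26.
N/37 = 84105119; 84105119 ≡ 12 (mod 37); 12·34 ≡ 1, so inverse 34.
N/223 = 13954661; 13954661 ≡ 213 (mod 223); 213·156 ≡ 1, so inverse 156.
S ≡ 24·63507947·20 + 91·17384857·66 + 25·72369521·26 + 33·84105119·34 + 83·13954661·156 = 456988348498.
456988348498 mod 3111889403 = 2652495660.

2652495660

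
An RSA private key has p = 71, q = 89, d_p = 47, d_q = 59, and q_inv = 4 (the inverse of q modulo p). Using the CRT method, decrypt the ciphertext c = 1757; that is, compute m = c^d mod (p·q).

4129

m₁ = c^(d_p) mod p: c ≡ 53 (mod 71), and 53^47 mod 71 = 11.
m₂ = c^(d_q) mod q: c ≡ 66 (mod 89), and 66^59 mod 89 = 35.
h = q_inv·(m₁ − m₂) mod p = 4·(11 − 35) mod 71 = 46.
m = m₂ + h·q = 35 + 46·89 = 4129.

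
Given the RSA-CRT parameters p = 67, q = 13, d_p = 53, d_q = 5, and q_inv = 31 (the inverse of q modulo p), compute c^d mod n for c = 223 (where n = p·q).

m₁ = c^(d_p) mod p: c ≡ 22 (mod 67), and 22^53 mod 67 = 9.
m₂ = c^(d_q) mod q: c ≡ 2 (mod 13), and 2^5 mod 13 = 6.
h = q_inv·(m₁ − m₂) mod p = 31·(9 − 6) mod 67 = 26.
m = m₂ + h·q = 6 + 26·13 = 344.

344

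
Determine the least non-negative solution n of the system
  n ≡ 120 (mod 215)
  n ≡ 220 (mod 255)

gcd(215, 255) = 5 and 5 | (220 − 120), so the pair is consistent; merging gives n ≡ 5065 (mod 10965), where 10965 = lcm(215, 255).
The solution is unique modulo lcm(215, 255) = 10965.

5065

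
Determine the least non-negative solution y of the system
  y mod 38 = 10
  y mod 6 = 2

86

gcd(38, 6) = 2 and 2 | (2 − 10), so the pair is consistent; merging gives y ≡ 86 (mod 114), where 114 = lcm(38, 6).
The solution is unique modulo lcm(38, 6) = 114.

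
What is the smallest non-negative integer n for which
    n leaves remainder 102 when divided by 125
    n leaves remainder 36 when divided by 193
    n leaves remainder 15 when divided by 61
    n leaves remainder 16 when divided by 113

93631477

The moduli are pairwise coprime; M = 125·193·61·113 = 166293625.
M/125 = 1330349; 1330349 ≡ 99 (mod 125); 99·24 ≡ 1, so inverse 24.
M/193 = 861625; 861625 ≡ 73 (mod 193); 73·156 ≡ 1, so inverse 156.
M/61 = 2726125; 2726125 ≡ 35 (mod 61); 35·7 ≡ 1, so inverse 7.
M/113 = 1471625; 1471625 ≡ 26 (mod 113); 26·100 ≡ 1, so inverse 100.
n ≡ 102·1330349·24 + 36·861625·156 + 15·2726125·7 + 16·1471625·100 = 10736423477.
10736423477 mod 166293625 = 93631477.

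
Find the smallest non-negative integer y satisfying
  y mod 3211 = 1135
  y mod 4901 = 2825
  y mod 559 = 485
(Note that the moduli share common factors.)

91043

gcd(3211, 4901) = 169 and 169 | (2825 − 1135), so the pair is consistent; merging gives y ≡ 91043 (mod 93119), where 93119 = lcm(3211, 4901).
gcd(93119, 559) = 13 and 13 | (485 − 91043), so the pair is consistent; merging gives y ≡ 91043 (mod 4004117), where 4004117 = lcm(93119, 559).
The solution is unique modulo lcm(3211, 4901, 559) = 4004117.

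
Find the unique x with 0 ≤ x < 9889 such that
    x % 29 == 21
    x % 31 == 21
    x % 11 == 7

920

From x ≡ 21 (mod 29) write x = 21 + 29t. Substituting into x ≡ 21 (mod 31) gives 29t ≡ 0 (mod 31), and since 29⁻¹ ≡ 15 (mod 31), t ≡ 0. Hence x ≡ 21 + 29·0 = 21 (mod 899).
From x ≡ 21 (mod 899) write x = 21 + 899t. Substituting into x ≡ 7 (mod 11) gives 899t ≡ 8 (mod 11), and since 8⁻¹ ≡ 7 (mod 11), t ≡ 1. Hence x ≡ 21 + 899·1 = 920 (mod 9889).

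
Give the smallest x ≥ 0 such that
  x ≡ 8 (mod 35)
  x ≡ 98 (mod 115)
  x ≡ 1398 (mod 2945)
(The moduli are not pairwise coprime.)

440203

gcd(35, 115) = 5 and 5 | (98 − 8), so the pair is consistent; merging gives x ≡ 673 (mod 805), where 805 = lcm(35, 115).
gcd(805, 2945) = 5 and 5 | (1398 − 673), so the pair is consistent; merging gives x ≡ 440203 (mod 474145), where 474145 = lcm(805, 2945).
The solution is unique modulo lcm(35, 115, 2945) = 474145.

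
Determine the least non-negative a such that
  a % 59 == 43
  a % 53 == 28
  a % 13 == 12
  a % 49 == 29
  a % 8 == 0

6439952

From a ≡ 43 (mod 59) write a = 43 + 59t. Substituting into a ≡ 28 (mod 53) gives 59t ≡ 38 (mod 53), and since 6⁻¹ ≡ 9 (mod 53), t ≡ 24. Hence a ≡ 43 + 59·24 = 1459 (mod 3127).
From a ≡ 1459 (mod 3127) write a = 1459 + 3127t. Substituting into a ≡ 12 (mod 13) gives 3127t ≡ 9 (mod 13), and since 7⁻¹ ≡ 2 (mod 13), t ≡ 5. Hence a ≡ 1459 + 3127·5 = 17094 (mod 40651).
From a ≡ 17094 (mod 40651) write a = 17094 + 40651t. Substituting into a ≡ 29 (mod 49) gives 40651t ≡ 36 (mod 49), and since 30⁻¹ ≡ 18 (mod 49), t ≡ 11. Hence a ≡ 17094 + 40651·11 = 464255 (mod 1991899).
From a ≡ 464255 (mod 1991899) write a = 464255 + 1991899t. Substituting into a ≡ 0 (mod 8) gives 1991899t ≡ 1 (mod 8), and since 3⁻¹ ≡ 3 (mod 8), t ≡ 3. Hence a ≡ 464255 + 1991899·3 = 6439952 (mod 15935192).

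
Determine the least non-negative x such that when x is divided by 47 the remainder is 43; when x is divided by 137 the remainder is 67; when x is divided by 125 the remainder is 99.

From x ≡ 43 (mod 47) write x = 43 + 47t. Substituting into x ≡ 67 (mod 137) gives 47t ≡ 24 (mod 137), and since 47⁻¹ ≡ 35 (mod 137), t ≡ 18. Hence x ≡ 43 + 47·18 = 889 (mod 6439).
From x ≡ 889 (mod 6439) write x = 889 + 6439t. Substituting into x ≡ 99 (mod 125) gives 6439t ≡ 85 (mod 125), and since 64⁻¹ ≡ 84 (mod 125), t ≡ 15. Hence x ≡ 889 + 6439·15 = 97474 (mod 804875).

97474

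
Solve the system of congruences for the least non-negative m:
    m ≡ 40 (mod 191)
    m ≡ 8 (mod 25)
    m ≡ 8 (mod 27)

The moduli are pairwise coprime; N = 191·25·27 = 128925.
N/191 = 675; 675 ≡ 102 (mod 191); 102·103 ≡ 1, so inverse 103.
N/25 = 5157; 5157 ≡ 7 (mod 25); 7·18 ≡ 1, so inverse 18.
N/27 = 4775; 4775 ≡ 23 (mod 27); 23·20 ≡ 1, so inverse 20.
m ≡ 40·675·103 + 8·5157·18 + 8·4775·20 = 4287608.
4287608 mod 128925 = 33083.

33083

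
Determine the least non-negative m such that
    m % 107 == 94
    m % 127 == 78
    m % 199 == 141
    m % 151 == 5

402500924

The moduli are pairwise coprime; N = 107·127·199·151 = 408335861.
N/107 = 3816223; 3816223 ≡ 68 (mod 107); 68·96 ≡ 1, so inverse 96.
N/127 = 3215243; 3215243 ≡ 111 (mod 127); 111·119 ≡ 1, so inverse 119.
N/199 = 2051939; 2051939 ≡ 50 (mod 199); 50·4 ≡ 1, so inverse 4.
N/151 = 2704211; 2704211 ≡ 103 (mod 151); 103·22 ≡ 1, so inverse 22.
m ≡ 94·3816223·96 + 78·3215243·119 + 141·2051939·4 + 5·2704211·22 = 65736238684.
65736238684 mod 408335861 = 402500924.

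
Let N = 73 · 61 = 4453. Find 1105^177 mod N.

Mod 73: 1105 ≡ 10; by Fermat, exponent reduces to 177 mod 72 = 33; 10^33 ≡ 10 (mod 73).
Mod 61: 1105 ≡ 7; by Fermat, exponent reduces to 177 mod 60 = 57; 7^57 ≡ 53 (mod 61).
Combine by CRT: x ≡ 10 (mod 73), x ≡ 53 (mod 61) ⇒ x ≡ 2127 (mod 4453).

2127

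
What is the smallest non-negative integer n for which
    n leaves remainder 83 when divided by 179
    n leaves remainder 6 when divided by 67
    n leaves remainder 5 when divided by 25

222580

The moduli are pairwise coprime; M = 179·67·25 = 299825.
M/179 = 1675; 1675 ≡ 64 (mod 179); 64·14 ≡ 1, so inverse 14.
M/67 = 4475; 4475 ≡ 53 (mod 67); 53·43 ≡ 1, so inverse 43.
M/25 = 11993; 11993 ≡ 18 (mod 25); 18·7 ≡ 1, so inverse 7.
n ≡ 83·1675·14 + 6·4475·43 + 5·11993·7 = 3520655.
3520655 mod 299825 = 222580.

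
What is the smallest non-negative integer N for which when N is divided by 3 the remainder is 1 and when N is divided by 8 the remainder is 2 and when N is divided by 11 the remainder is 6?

From N ≡ 1 (mod 3) write N = 1 + 3t. Substituting into N ≡ 2 (mod 8) gives 3t ≡ 1 (mod 8), and since 3⁻¹ ≡ 3 (mod 8), t ≡ 3. Hence N ≡ 1 + 3·3 = 10 (mod 24).
From N ≡ 10 (mod 24) write N = 10 + 24t. Substituting into N ≡ 6 (mod 11) gives 24t ≡ 7 (mod 11), and since 2⁻¹ ≡ 6 (mod 11), t ≡ 9. Hence N ≡ 10 + 24·9 = 226 (mod 264).

226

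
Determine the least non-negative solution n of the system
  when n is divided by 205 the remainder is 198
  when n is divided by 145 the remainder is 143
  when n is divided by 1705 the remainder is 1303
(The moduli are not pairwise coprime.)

gcd(205, 145) = 5 and 5 | (143 − 198), so the pair is consistent; merging gives n ≡ 3478 (mod 5945), where 5945 = lcm(205, 145).
gcd(5945, 1705) = 5 and 5 | (1303 − 3478), so the pair is consistent; merging gives n ≡ 1929658 (mod 2027245), where 2027245 = lcm(5945, 1705).
The solution is unique modulo lcm(205, 145, 1705) = 2027245.

1929658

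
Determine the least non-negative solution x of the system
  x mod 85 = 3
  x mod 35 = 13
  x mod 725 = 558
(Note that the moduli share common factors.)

gcd(85, 35) = 5 and 5 | (13 − 3), so the pair is consistent; merging gives x ≡ 258 (mod 595), where 595 = lcm(85, 35).
gcd(595, 725) = 5 and 5 | (558 − 258), so the pair is consistent; merging gives x ≡ 12158 (mod 86275), where 86275 = lcm(595, 725).
The solution is unique modulo lcm(85, 35, 725) = 86275.

12158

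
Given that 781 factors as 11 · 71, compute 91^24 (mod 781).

48

Mod 11: 91 ≡ 3; by Fermat, exponent reduces to 24 mod 10 = 4; 3^4 ≡ 4 (mod 11).
Mod 71: 91 ≡ 20; 20^24 ≡ 48 (mod 71).
Combine by CRT: x ≡ 4 (mod 11), x ≡ 48 (mod 71) ⇒ x ≡ 48 (mod 781).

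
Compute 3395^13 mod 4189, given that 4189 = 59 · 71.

Mod 59: 3395 ≡ 32; 32^13 ≡ 10 (mod 59).
Mod 71: 3395 ≡ 58; 58^13 ≡ 9 (mod 71).
Combine by CRT: x ≡ 10 (mod 59), x ≡ 9 (mod 71) ⇒ x ≡ 364 (mod 4189).

364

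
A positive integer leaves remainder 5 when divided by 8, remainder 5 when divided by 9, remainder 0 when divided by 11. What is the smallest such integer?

77

The moduli are pairwise coprime; M = 8·9·11 = 792.
M/8 = 99; 99 ≡ 3 (mod 8); 3·3 ≡ 1, so inverse 3.
M/9 = 88; 88 ≡ 7 (mod 9); 7·4 ≡ 1, so inverse 4.
M/11 = 72; 72 ≡ 6 (mod 11); 6·2 ≡ 1, so inverse 2.
n ≡ 5·99·3 + 5·88·4 + 0·72·2 = 3245.
3245 mod 792 = 77.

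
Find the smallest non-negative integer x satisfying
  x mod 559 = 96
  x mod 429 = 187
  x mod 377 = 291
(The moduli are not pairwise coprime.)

113014

gcd(559, 429) = 13 and 13 | (187 − 96), so the pair is consistent; merging gives x ≡ 2332 (mod 18447), where 18447 = lcm(559, 429).
gcd(18447, 377) = 13 and 13 | (291 − 2332), so the pair is consistent; merging gives x ≡ 113014 (mod 534963), where 534963 = lcm(18447, 377).
The solution is unique modulo lcm(559, 429, 377) = 534963.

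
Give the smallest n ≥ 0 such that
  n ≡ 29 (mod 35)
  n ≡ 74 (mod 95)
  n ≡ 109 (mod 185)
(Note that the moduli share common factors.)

15464

gcd(35, 95) = 5 and 5 | (74 − 29), so the pair is consistent; merging gives n ≡ 169 (mod 665), where 665 = lcm(35, 95).
gcd(665, 185) = 5 and 5 | (109 − 169), so the pair is consistent; merging gives n ≡ 15464 (mod 24605), where 24605 = lcm(665, 185).
The solution is unique modulo lcm(35, 95, 185) = 24605.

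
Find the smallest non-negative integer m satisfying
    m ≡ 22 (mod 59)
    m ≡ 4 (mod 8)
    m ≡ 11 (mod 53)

The moduli are pairwise coprime; N = 59·8·53 = 25016.
N/59 = 424; 424 ≡ 11 (mod 59); 11·43 ≡ 1, so inverse 43.
N/8 = 3127; 3127 ≡ 7 (mod 8); 7·7 ≡ 1, so inverse 7.
N/53 = 472; 472 ≡ 48 (mod 53); 48·21 ≡ 1, so inverse 21.
m ≡ 22·424·43 + 4·3127·7 + 11·472·21 = 597692.
597692 mod 25016 = 22324.

22324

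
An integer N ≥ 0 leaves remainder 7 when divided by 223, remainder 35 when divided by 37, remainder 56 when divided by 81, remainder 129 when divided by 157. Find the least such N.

95181536

The moduli are pairwise coprime; M = 223·37·81·157 = 104927967.
M/223 = 470529; 470529 ≡ 222 (mod 223); 222·222 ≡ 1, so inverse 222.
M/37 = 2835891; 2835891 ≡ 26 (mod 37); 26·10 ≡ 1, so inverse 10.
M/81 = 1295407; 1295407 ≡ 55 (mod 81); 55·28 ≡ 1, so inverse 28.
M/157 = 668331; 668331 ≡ 139 (mod 157); 139·61 ≡ 1, so inverse 61.
N ≡ 7·470529·222 + 35·2835891·10 + 56·1295407·28 + 129·668331·61 = 9014058731.
9014058731 mod 104927967 = 95181536.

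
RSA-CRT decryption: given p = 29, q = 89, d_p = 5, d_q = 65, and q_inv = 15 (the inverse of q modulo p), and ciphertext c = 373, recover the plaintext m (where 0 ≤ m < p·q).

m₁ = c^(d_p) mod p: c ≡ 25 (mod 29), and 25^5 mod 29 = 20.
m₂ = c^(d_q) mod q: c ≡ 17 (mod 89), and 17^65 mod 89 = 68.
h = q_inv·(m₁ − m₂) mod p = 15·(20 − 68) mod 29 = 5.
m = m₂ + h·q = 68 + 5·89 = 513.

513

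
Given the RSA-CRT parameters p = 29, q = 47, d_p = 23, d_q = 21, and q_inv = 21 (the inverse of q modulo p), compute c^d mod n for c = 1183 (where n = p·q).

36

m₁ = c^(d_p) mod p: c ≡ 23 (mod 29), and 23^23 mod 29 = 7.
m₂ = c^(d_q) mod q: c ≡ 8 (mod 47), and 8^21 mod 47 = 36.
h = q_inv·(m₁ − m₂) mod p = 21·(7 − 36) mod 29 = 0.
m = m₂ + h·q = 36 + 0·47 = 36.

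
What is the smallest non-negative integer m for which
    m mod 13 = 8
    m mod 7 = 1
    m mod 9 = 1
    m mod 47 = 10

The moduli are pairwise coprime; N = 13·7·9·47 = 38493.
N/13 = 2961; 2961 ≡ 10 (mod 13); 10·4 ≡ 1, so inverse 4.
N/7 = 5499; 5499 ≡ 4 (mod 7); 4·2 ≡ 1, so inverse 2.
N/9 = 4277; 4277 ≡ 2 (mod 9); 2·5 ≡ 1, so inverse 5.
N/47 = 819; 819 ≡ 20 (mod 47); 20·40 ≡ 1, so inverse 40.
m ≡ 8·2961·4 + 1·5499·2 + 1·4277·5 + 10·819·40 = 454735.
454735 mod 38493 = 31312.

31312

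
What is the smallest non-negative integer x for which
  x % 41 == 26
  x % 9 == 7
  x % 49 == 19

The moduli are pairwise coprime; N = 41·9·49 = 18081.
N/41 = 441; 441 ≡ 31 (mod 41); 31·4 ≡ 1, so inverse 4.
N/9 = 2009; 2009 ≡ 2 (mod 9); 2·5 ≡ 1, so inverse 5.
N/49 = 369; 369 ≡ 26 (mod 49); 26·17 ≡ 1, so inverse 17.
x ≡ 26·441·4 + 7·2009·5 + 19·369·17 = 235366.
235366 mod 18081 = 313.

313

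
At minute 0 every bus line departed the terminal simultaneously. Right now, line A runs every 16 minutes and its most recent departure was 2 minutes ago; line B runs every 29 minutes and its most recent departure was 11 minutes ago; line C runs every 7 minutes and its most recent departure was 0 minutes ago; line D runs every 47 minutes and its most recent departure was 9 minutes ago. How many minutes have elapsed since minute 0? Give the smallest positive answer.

Combine the congruences pairwise.
From t ≡ 2 (mod 16) write t = 2 + 16s. Substituting into t ≡ 11 (mod 29) gives 16s ≡ 9 (mod 29), and since 16⁻¹ ≡ 20 (mod 29), s ≡ 6. Hence t ≡ 2 + 16·6 = 98 (mod 464).
From t ≡ 98 (mod 464) write t = 98 + 464s. Substituting into t ≡ 0 (mod 7) gives 464s ≡ 0 (mod 7), and since 2⁻¹ ≡ 4 (mod 7), s ≡ 0. Hence t ≡ 98 + 464·0 = 98 (mod 3248).
From t ≡ 98 (mod 3248) write t = 98 + 3248s. Substituting into t ≡ 9 (mod 47) gives 3248s ≡ 5 (mod 47), and since 5⁻¹ ≡ 19 (mod 47), s ≡ 1. Hence t ≡ 98 + 3248·1 = 3346 (mod 152656).

3346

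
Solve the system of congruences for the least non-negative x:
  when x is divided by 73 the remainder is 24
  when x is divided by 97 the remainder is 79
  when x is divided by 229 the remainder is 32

745427

The moduli are pairwise coprime; N = 73·97·229 = 1621549.
N/73 = 22213; 22213 ≡ 21 (mod 73); 21·7 ≡ 1, so inverse 7.
N/97 = 16717; 16717 ≡ 33 (mod 97); 33·50 ≡ 1, so inverse 50.
N/229 = 7081; 7081 ≡ 211 (mod 229); 211·89 ≡ 1, so inverse 89.
x ≡ 24·22213·7 + 79·16717·50 + 32·7081·89 = 89930622.
89930622 mod 1621549 = 745427.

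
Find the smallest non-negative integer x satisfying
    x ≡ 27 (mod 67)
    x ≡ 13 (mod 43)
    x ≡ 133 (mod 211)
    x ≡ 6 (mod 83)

The moduli are pairwise coprime; N = 67·43·211·83 = 50454953.
N/67 = 753059; 753059 ≡ 46 (mod 67); 46·51 ≡ 1, so inverse 51.
N/43 = 1173371; 1173371 ≡ 30 (mod 43); 30·33 ≡ 1, so inverse 33.
N/211 = 239123; 239123 ≡ 60 (mod 211); 60·102 ≡ 1, so inverse 102.
N/83 = 607891; 607891 ≡ 82 (mod 83); 82·82 ≡ 1, so inverse 82.
x ≡ 27·753059·51 + 13·1173371·33 + 133·239123·102 + 6·607891·82 = 5083363392.
5083363392 mod 50454953 = 37868092.

37868092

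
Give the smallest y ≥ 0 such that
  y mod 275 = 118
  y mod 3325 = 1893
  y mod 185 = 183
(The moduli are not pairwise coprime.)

gcd(275, 3325) = 25 and 25 | (1893 − 118), so the pair is consistent; merging gives y ≡ 21843 (mod 36575), where 36575 = lcm(275, 3325).
gcd(36575, 185) = 5 and 5 | (183 − 21843), so the pair is consistent; merging gives y ≡ 277868 (mod 1353275), where 1353275 = lcm(36575, 185).
The solution is unique modulo lcm(275, 3325, 185) = 1353275.

277868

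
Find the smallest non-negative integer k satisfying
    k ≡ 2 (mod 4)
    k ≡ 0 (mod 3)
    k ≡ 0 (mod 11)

From k ≡ 2 (mod 4) write k = 2 + 4t. Substituting into k ≡ 0 (mod 3) gives 4t ≡ 1 (mod 3), and since 1⁻¹ ≡ 1 (mod 3), t ≡ 1. Hence k ≡ 2 + 4·1 = 6 (mod 12).
From k ≡ 6 (mod 12) write k = 6 + 12t. Substituting into k ≡ 0 (mod 11) gives 12t ≡ 5 (mod 11), and since 1⁻¹ ≡ 1 (mod 11), t ≡ 5. Hence k ≡ 6 + 12·5 = 66 (mod 132).

66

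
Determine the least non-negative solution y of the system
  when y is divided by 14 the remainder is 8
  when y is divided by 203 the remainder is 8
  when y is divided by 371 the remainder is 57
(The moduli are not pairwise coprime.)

gcd(14, 203) = 7 and 7 | (8 − 8), so the pair is consistent; merging gives y ≡ 8 (mod 406), where 406 = lcm(14, 203).
gcd(406, 371) = 7 and 7 | (57 − 8), so the pair is consistent; merging gives y ≡ 4880 (mod 21518), where 21518 = lcm(406, 371).
The solution is unique modulo lcm(14, 203, 371) = 21518.

4880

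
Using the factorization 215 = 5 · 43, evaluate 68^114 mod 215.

54

Mod 5: 68 ≡ 3; by Fermat, exponent reduces to 114 mod 4 = 2; 3^2 ≡ 4 (mod 5).
Mod 43: 68 ≡ 25; by Fermat, exponent reduces to 114 mod 42 = 30; 25^30 ≡ 11 (mod 43).
Combine by CRT: x ≡ 4 (mod 5), x ≡ 11 (mod 43) ⇒ x ≡ 54 (mod 215).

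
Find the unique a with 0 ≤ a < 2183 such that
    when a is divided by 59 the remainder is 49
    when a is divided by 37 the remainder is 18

From a ≡ 49 (mod 59) write a = 49 + 59t. Substituting into a ≡ 18 (mod 37) gives 59t ≡ 6 (mod 37), and since 22⁻¹ ≡ 32 (mod 37), t ≡ 7. Hence a ≡ 49 + 59·7 = 462 (mod 2183).

462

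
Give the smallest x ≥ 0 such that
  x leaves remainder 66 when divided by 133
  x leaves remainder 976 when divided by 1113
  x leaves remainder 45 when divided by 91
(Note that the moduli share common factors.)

gcd(133, 1113) = 7 and 7 | (976 − 66), so the pair is consistent; merging gives x ≡ 16558 (mod 21147), where 21147 = lcm(133, 1113).
gcd(21147, 91) = 7 and 7 | (45 − 16558), so the pair is consistent; merging gives x ≡ 101146 (mod 274911), where 274911 = lcm(21147, 91).
The solution is unique modulo lcm(133, 1113, 91) = 274911.

101146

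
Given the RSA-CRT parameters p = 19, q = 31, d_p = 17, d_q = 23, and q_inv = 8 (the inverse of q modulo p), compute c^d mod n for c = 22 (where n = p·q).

127

m₁ = c^(d_p) mod p: c ≡ 3 (mod 19), and 3^17 mod 19 = 13.
m₂ = c^(d_q) mod q: c ≡ 22 (mod 31), and 22^23 mod 31 = 3.
h = q_inv·(m₁ − m₂) mod p = 8·(13 − 3) mod 19 = 4.
m = m₂ + h·q = 3 + 4·31 = 127.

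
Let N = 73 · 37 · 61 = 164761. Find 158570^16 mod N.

Mod 73: 158570 ≡ 14; 14^16 ≡ 2 (mod 73).
Mod 37: 158570 ≡ 25; 25^16 ≡ 9 (mod 37).
Mod 61: 158570 ≡ 31; 31^16 ≡ 25 (mod 61).
Combine by CRT: x ≡ 2 (mod 73), x ≡ 9 (mod 37), x ≡ 25 (mod 61) ⇒ x ≡ 94026 (mod 164761).

94026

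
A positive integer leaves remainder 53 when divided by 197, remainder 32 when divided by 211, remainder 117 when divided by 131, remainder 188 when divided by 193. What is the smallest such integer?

The moduli are pairwise coprime; N = 197·211·131·193 = 1050938461.
N/197 = 5334713; 5334713 ≡ 150 (mod 197); 150·88 ≡ 1, so inverse 88.
N/211 = 4980751; 4980751 ≡ 96 (mod 211); 96·11 ≡ 1, so inverse 11.
N/131 = 8022431; 8022431 ≡ 122 (mod 131); 122·29 ≡ 1, so inverse 29.
N/193 = 5445277; 5445277 ≡ 168 (mod 193); 168·54 ≡ 1, so inverse 54.
m ≡ 53·5334713·88 + 32·4980751·11 + 117·8022431·29 + 188·5445277·54 = 109134886271.
109134886271 mod 1050938461 = 888224788.

888224788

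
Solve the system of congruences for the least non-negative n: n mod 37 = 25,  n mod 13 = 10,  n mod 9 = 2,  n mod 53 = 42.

23150

The moduli are pairwise coprime; M = 37·13·9·53 = 229437.
M/37 = 6201; 6201 ≡ 22 (mod 37); 22·32 ≡ 1, so inverse 32.
M/13 = 17649; 17649 ≡ 8 (mod 13); 8·5 ≡ 1, so inverse 5.
M/9 = 25493; 25493 ≡ 5 (mod 9); 5·2 ≡ 1, so inverse 2.
M/53 = 4329; 4329 ≡ 36 (mod 53); 36·28 ≡ 1, so inverse 28.
n ≡ 25·6201·32 + 10·17649·5 + 2·25493·2 + 42·4329·28 = 11036126.
11036126 mod 229437 = 23150.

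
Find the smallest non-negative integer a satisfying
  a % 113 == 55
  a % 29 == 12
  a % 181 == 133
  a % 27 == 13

The moduli are pairwise coprime; N = 113·29·181·27 = 16014699.
N/113 = 141723; 141723 ≡ 21 (mod 113); 21·70 ≡ 1, so inverse 70.
N/29 = 552231; 552231 ≡ 13 (mod 29); 13·9 ≡ 1, so inverse 9.
N/181 = 88479; 88479 ≡ 151 (mod 181); 151·6 ≡ 1, so inverse 6.
N/27 = 593137; 593137 ≡ 1 (mod 27), inverse 1.
a ≡ 55·141723·70 + 12·552231·9 + 133·88479·6 + 13·593137·1 = 683591521.
683591521 mod 16014699 = 10974163.

10974163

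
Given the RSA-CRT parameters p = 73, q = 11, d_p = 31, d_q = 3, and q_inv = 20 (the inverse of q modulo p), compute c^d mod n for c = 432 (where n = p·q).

m₁ = c^(d_p) mod p: c ≡ 67 (mod 73), and 67^31 mod 73 = 48.
m₂ = c^(d_q) mod q: c ≡ 3 (mod 11), and 3^3 mod 11 = 5.
h = q_inv·(m₁ − m₂) mod p = 20·(48 − 5) mod 73 = 57.
m = m₂ + h·q = 5 + 57·11 = 632.

632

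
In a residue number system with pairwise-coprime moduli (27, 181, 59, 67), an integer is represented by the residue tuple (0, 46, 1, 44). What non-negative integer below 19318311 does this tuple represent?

15907050

The moduli are pairwise coprime; N = 27·181·59·67 = 19318311.
N/27 = 715493; 715493 ≡ 20 (mod 27); 20·23 ≡ 1, so inverse 23.
N/181 = 106731; 106731 ≡ 122 (mod 181); 122·46 ≡ 1, so inverse 46.
N/59 = 327429; 327429 ≡ 38 (mod 59); 38·14 ≡ 1, so inverse 14.
N/67 = 288333; 288333 ≡ 32 (mod 67); 32·44 ≡ 1, so inverse 44.
x ≡ 0·715493·23 + 46·106731·46 + 1·327429·14 + 44·288333·44 = 788639490.
788639490 mod 19318311 = 15907050.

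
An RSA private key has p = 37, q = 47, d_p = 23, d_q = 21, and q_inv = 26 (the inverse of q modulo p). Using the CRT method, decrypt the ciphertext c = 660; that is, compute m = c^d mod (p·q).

m₁ = c^(d_p) mod p: c ≡ 31 (mod 37), and 31^23 mod 37 = 6.
m₂ = c^(d_q) mod q: c ≡ 2 (mod 47), and 2^21 mod 47 = 12.
h = q_inv·(m₁ − m₂) mod p = 26·(6 − 12) mod 37 = 29.
m = m₂ + h·q = 12 + 29·47 = 1375.

1375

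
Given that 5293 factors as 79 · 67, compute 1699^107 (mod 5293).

5290

Mod 79: 1699 ≡ 40; by Fermat, exponent reduces to 107 mod 78 = 29; 40^29 ≡ 76 (mod 79).
Mod 67: 1699 ≡ 24; by Fermat, exponent reduces to 107 mod 66 = 41; 24^41 ≡ 64 (mod 67).
Combine by CRT: x ≡ 76 (mod 79), x ≡ 64 (mod 67) ⇒ x ≡ 5290 (mod 5293).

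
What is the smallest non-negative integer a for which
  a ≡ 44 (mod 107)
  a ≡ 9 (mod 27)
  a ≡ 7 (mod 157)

Combine the congruences pairwise.
From a ≡ 44 (mod 107) write a = 44 + 107t. Substituting into a ≡ 9 (mod 27) gives 107t ≡ 19 (mod 27), and since 26⁻¹ ≡ 26 (mod 27), t ≡ 8. Hence a ≡ 44 + 107·8 = 900 (mod 2889).
From a ≡ 900 (mod 2889) write a = 900 + 2889t. Substituting into a ≡ 7 (mod 157) gives 2889t ≡ 49 (mod 157), and since 63⁻¹ ≡ 5 (mod 157), t ≡ 88. Hence a ≡ 900 + 2889·88 = 255132 (mod 453573).

255132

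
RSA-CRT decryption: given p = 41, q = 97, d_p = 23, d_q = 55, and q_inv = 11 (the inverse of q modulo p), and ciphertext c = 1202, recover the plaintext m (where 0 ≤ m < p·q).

2272

m₁ = c^(d_p) mod p: c ≡ 13 (mod 41), and 13^23 mod 41 = 17.
m₂ = c^(d_q) mod q: c ≡ 38 (mod 97), and 38^55 mod 97 = 41.
h = q_inv·(m₁ − m₂) mod p = 11·(17 − 41) mod 41 = 23.
m = m₂ + h·q = 41 + 23·97 = 2272.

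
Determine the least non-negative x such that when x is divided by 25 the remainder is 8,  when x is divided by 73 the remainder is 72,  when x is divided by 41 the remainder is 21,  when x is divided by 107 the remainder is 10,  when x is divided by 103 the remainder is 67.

The moduli are pairwise coprime; N = 25·73·41·107·103 = 824646325.
N/25 = 32985853; 32985853 ≡ 3 (mod 25); 3·17 ≡ 1, so inverse 17.
N/73 = 11296525; 11296525 ≡ 67 (mod 73); 67·12 ≡ 1, so inverse 12.
N/41 = 20113325; 20113325 ≡ 37 (mod 41); 37·10 ≡ 1, so inverse 10.
N/107 = 7706975; 7706975 ≡ 86 (mod 107); 86·56 ≡ 1, so inverse 56.
N/103 = 8006275; 8006275 ≡ 85 (mod 103); 85·40 ≡ 1, so inverse 40.
x ≡ 8·32985853·17 + 72·11296525·12 + 21·20113325·10 + 10·7706975·56 + 67·8006275·40 = 44242794858.
44242794858 mod 824646325 = 536539633.

536539633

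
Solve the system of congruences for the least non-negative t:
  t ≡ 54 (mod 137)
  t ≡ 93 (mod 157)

7315

Combine the congruences pairwise.
From t ≡ 54 (mod 137) write t = 54 + 137s. Substituting into t ≡ 93 (mod 157) gives 137s ≡ 39 (mod 157), and since 137⁻¹ ≡ 102 (mod 157), s ≡ 53. Hence t ≡ 54 + 137·53 = 7315 (mod 21509).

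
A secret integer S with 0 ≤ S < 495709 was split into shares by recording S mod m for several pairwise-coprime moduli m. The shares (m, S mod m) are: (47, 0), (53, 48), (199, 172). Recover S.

460459

Combine the congruences pairwise.
From S ≡ 0 (mod 47) write S = 0 + 47t. Substituting into S ≡ 48 (mod 53) gives 47t ≡ 48 (mod 53), and since 47⁻¹ ≡ 44 (mod 53), t ≡ 45. Hence S ≡ 0 + 47·45 = 2115 (mod 2491).
From S ≡ 2115 (mod 2491) write S = 2115 + 2491t. Substituting into S ≡ 172 (mod 199) gives 2491t ≡ 47 (mod 199), and since 103⁻¹ ≡ 114 (mod 199), t ≡ 184. Hence S ≡ 2115 + 2491·184 = 460459 (mod 495709).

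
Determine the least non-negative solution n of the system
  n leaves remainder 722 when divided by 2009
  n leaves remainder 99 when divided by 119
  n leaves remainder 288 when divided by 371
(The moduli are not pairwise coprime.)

gcd(2009, 119) = 7 and 7 | (99 − 722), so the pair is consistent; merging gives n ≡ 4740 (mod 34153), where 34153 = lcm(2009, 119).
gcd(34153, 371) = 7 and 7 | (288 − 4740), so the pair is consistent; merging gives n ≡ 4740 (mod 1810109), where 1810109 = lcm(34153, 371).
The solution is unique modulo lcm(2009, 119, 371) = 1810109.

4740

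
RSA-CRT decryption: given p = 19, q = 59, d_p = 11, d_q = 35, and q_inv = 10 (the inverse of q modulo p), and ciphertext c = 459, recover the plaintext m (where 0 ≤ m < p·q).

m₁ = c^(d_p) mod p: c ≡ 3 (mod 19), and 3^11 mod 19 = 10.
m₂ = c^(d_q) mod q: c ≡ 46 (mod 59), and 46^35 mod 59 = 19.
h = q_inv·(m₁ − m₂) mod p = 10·(10 − 19) mod 19 = 5.
m = m₂ + h·q = 19 + 5·59 = 314.

314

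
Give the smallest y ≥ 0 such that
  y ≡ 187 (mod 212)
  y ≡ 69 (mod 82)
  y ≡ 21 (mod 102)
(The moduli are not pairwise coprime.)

128235

Combine the congruences pairwise.
gcd(212, 82) = 2 and 2 | (69 − 187), so the pair is consistent; merging gives y ≡ 6547 (mod 8692), where 8692 = lcm(212, 82).
gcd(8692, 102) = 2 and 2 | (21 − 6547), so the pair is consistent; merging gives y ≡ 128235 (mod 443292), where 443292 = lcm(8692, 102).
The solution is unique modulo lcm(212, 82, 102) = 443292.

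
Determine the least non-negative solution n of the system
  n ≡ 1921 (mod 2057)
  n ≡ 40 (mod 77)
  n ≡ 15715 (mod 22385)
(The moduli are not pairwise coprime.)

gcd(2057, 77) = 11 and 11 | (40 − 1921), so the pair is consistent; merging gives n ≡ 12206 (mod 14399), where 14399 = lcm(2057, 77).
gcd(14399, 22385) = 121 and 121 | (15715 − 12206), so the pair is consistent; merging gives n ≡ 530570 (mod 2663815), where 2663815 = lcm(14399, 22385).
The solution is unique modulo lcm(2057, 77, 22385) = 2663815.

530570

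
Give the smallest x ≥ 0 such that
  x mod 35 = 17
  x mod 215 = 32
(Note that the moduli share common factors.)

892

gcd(35, 215) = 5 and 5 | (32 − 17), so the pair is consistent; merging gives x ≡ 892 (mod 1505), where 1505 = lcm(35, 215).
The solution is unique modulo lcm(35, 215) = 1505.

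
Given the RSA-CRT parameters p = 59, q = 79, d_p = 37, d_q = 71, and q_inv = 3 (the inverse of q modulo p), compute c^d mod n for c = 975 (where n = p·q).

2147

m₁ = c^(d_p) mod p: c ≡ 31 (mod 59), and 31^37 mod 59 = 23.
m₂ = c^(d_q) mod q: c ≡ 27 (mod 79), and 27^71 mod 79 = 14.
h = q_inv·(m₁ − m₂) mod p = 3·(23 − 14) mod 59 = 27.
m = m₂ + h·q = 14 + 27·79 = 2147.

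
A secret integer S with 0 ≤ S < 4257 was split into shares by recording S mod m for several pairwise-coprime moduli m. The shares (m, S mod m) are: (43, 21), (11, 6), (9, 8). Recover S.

3977

The moduli are pairwise coprime; N = 43·11·9 = 4257.
N/43 = 99; 99 ≡ 13 (mod 43); 13·10 ≡ 1, so inverse 10.
N/11 = 387; 387 ≡ 2 (mod 11); 2·6 ≡ 1, so inverse 6.
N/9 = 473; 473 ≡ 5 (mod 9); 5·2 ≡ 1, so inverse 2.
S ≡ 21·99·10 + 6·387·6 + 8·473·2 = 42290.
42290 mod 4257 = 3977.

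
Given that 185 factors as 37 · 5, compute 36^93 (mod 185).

Mod 37: 36 ≡ 36; by Fermat, exponent reduces to 93 mod 36 = 21; 36^21 ≡ 36 (mod 37).
Mod 5: 36 ≡ 1; by Fermat, exponent reduces to 93 mod 4 = 1; 1^1 ≡ 1 (mod 5).
Combine by CRT: x ≡ 36 (mod 37), x ≡ 1 (mod 5) ⇒ x ≡ 36 (mod 185).

36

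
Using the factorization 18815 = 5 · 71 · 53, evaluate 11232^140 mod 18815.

12426

Mod 5: 11232 ≡ 2; since 4 | 140, by Fermat 2^140 ≡ 1 (mod 5).
Mod 71: 11232 ≡ 14; since 70 | 140, by Fermat 14^140 ≡ 1 (mod 71).
Mod 53: 11232 ≡ 49; by Fermat, exponent reduces to 140 mod 52 = 36; 49^36 ≡ 24 (mod 53).
Combine by CRT: x ≡ 1 (mod 5), x ≡ 1 (mod 71), x ≡ 24 (mod 53) ⇒ x ≡ 12426 (mod 18815).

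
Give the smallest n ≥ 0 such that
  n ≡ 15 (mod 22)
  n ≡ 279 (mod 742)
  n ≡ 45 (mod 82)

gcd(22, 742) = 2 and 2 | (279 − 15), so the pair is consistent; merging gives n ≡ 279 (mod 8162), where 8162 = lcm(22, 742).
gcd(8162, 82) = 2 and 2 | (45 − 279), so the pair is consistent; merging gives n ≡ 32927 (mod 334642), where 334642 = lcm(8162, 82).
The solution is unique modulo lcm(22, 742, 82) = 334642.

32927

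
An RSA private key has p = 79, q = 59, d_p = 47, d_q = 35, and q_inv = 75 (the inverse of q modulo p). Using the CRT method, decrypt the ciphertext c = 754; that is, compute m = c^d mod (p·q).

m₁ = c^(d_p) mod p: c ≡ 43 (mod 79), and 43^47 mod 79 = 70.
m₂ = c^(d_q) mod q: c ≡ 46 (mod 59), and 46^35 mod 59 = 19.
h = q_inv·(m₁ − m₂) mod p = 75·(70 − 19) mod 79 = 33.
m = m₂ + h·q = 19 + 33·59 = 1966.

1966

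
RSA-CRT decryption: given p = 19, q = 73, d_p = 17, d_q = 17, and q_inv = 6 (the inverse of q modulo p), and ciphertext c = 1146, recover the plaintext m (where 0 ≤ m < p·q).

m₁ = c^(d_p) mod p: c ≡ 6 (mod 19), and 6^17 mod 19 = 16.
m₂ = c^(d_q) mod q: c ≡ 51 (mod 73), and 51^17 mod 73 = 51.
h = q_inv·(m₁ − m₂) mod p = 6·(16 − 51) mod 19 = 18.
m = m₂ + h·q = 51 + 18·73 = 1365.

1365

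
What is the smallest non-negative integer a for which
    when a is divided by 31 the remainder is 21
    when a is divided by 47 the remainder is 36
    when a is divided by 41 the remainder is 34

The moduli are pairwise coprime; N = 31·47·41 = 59737.
N/31 = 1927; 1927 ≡ 5 (mod 31); 5·25 ≡ 1, so inverse 25.
N/47 = 1271; 1271 ≡ 2 (mod 47); 2·24 ≡ 1, so inverse 24.
N/41 = 1457; 1457 ≡ 22 (mod 41); 22·28 ≡ 1, so inverse 28.
a ≡ 21·1927·25 + 36·1271·24 + 34·1457·28 = 3496883.
3496883 mod 59737 = 32137.

32137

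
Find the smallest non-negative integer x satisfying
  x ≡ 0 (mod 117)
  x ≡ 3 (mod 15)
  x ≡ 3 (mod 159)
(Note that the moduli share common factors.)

3978

gcd(117, 15) = 3 and 3 | (3 − 0), so the pair is consistent; merging gives x ≡ 468 (mod 585), where 585 = lcm(117, 15).
gcd(585, 159) = 3 and 3 | (3 − 468), so the pair is consistent; merging gives x ≡ 3978 (mod 31005), where 31005 = lcm(585, 159).
The solution is unique modulo lcm(117, 15, 159) = 31005.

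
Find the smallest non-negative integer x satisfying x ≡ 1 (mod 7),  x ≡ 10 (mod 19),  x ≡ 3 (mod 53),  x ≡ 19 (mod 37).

From x ≡ 1 (mod 7) write x = 1 + 7t. Substituting into x ≡ 10 (mod 19) gives 7t ≡ 9 (mod 19), and since 7⁻¹ ≡ 11 (mod 19), t ≡ 4. Hence x ≡ 1 + 7·4 = 29 (mod 133).
From x ≡ 29 (mod 133) write x = 29 + 133t. Substituting into x ≡ 3 (mod 53) gives 133t ≡ 27 (mod 53), and since 27⁻¹ ≡ 2 (mod 53), t ≡ 1. Hence x ≡ 29 + 133·1 = 162 (mod 7049).
From x ≡ 162 (mod 7049) write x = 162 + 7049t. Substituting into x ≡ 19 (mod 37) gives 7049t ≡ 5 (mod 37), and since 19⁻¹ ≡ 2 (mod 37), t ≡ 10. Hence x ≡ 162 + 7049·10 = 70652 (mod 260813).

70652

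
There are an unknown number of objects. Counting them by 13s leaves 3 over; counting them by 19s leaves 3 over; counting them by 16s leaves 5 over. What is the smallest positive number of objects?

From N ≡ 3 (mod 13) write N = 3 + 13t. Substituting into N ≡ 3 (mod 19) gives 13t ≡ 0 (mod 19), and since 13⁻¹ ≡ 3 (mod 19), t ≡ 0. Hence N ≡ 3 + 13·0 = 3 (mod 247).
From N ≡ 3 (mod 247) write N = 3 + 247t. Substituting into N ≡ 5 (mod 16) gives 247t ≡ 2 (mod 16), and since 7⁻¹ ≡ 7 (mod 16), t ≡ 14. Hence N ≡ 3 + 247·14 = 3461 (mod 3952).

3461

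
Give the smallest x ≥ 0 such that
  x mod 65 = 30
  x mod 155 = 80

1785

gcd(65, 155) = 5 and 5 | (80 − 30), so the pair is consistent; merging gives x ≡ 1785 (mod 2015), where 2015 = lcm(65, 155).
The solution is unique modulo lcm(65, 155) = 2015.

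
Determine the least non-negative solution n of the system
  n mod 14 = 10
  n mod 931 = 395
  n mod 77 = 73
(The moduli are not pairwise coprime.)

gcd(14, 931) = 7 and 7 | (395 − 10), so the pair is consistent; merging gives n ≡ 1326 (mod 1862), where 1862 = lcm(14, 931).
gcd(1862, 77) = 7 and 7 | (73 − 1326), so the pair is consistent; merging gives n ≡ 8774 (mod 20482), where 20482 = lcm(1862, 77).
The solution is unique modulo lcm(14, 931, 77) = 20482.

8774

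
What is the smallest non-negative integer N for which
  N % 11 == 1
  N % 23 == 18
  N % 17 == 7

The moduli are pairwise coprime; M = 11·23·17 = 4301.
M/11 = 391; 391 ≡ 6 (mod 11); 6·2 ≡ 1, so inverse 2.
M/23 = 187; 187 ≡ 3 (mod 23); 3·8 ≡ 1, so inverse 8.
M/17 = 253; 253 ≡ 15 (mod 17); 15·8 ≡ 1, so inverse 8.
N ≡ 1·391·2 + 18·187·8 + 7·253·8 = 41878.
41878 mod 4301 = 3169.

3169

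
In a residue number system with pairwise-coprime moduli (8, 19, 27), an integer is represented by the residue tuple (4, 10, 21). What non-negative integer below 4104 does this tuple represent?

2100

The moduli are pairwise coprime; N = 8·19·27 = 4104.
N/8 = 513; 513 ≡ 1 (mod 8), inverse 1.
N/19 = 216; 216 ≡ 7 (mod 19); 7·11 ≡ 1, so inverse 11.
N/27 = 152; 152 ≡ 17 (mod 27); 17·8 ≡ 1, so inverse 8.
x ≡ 4·513·1 + 10·216·11 + 21·152·8 = 51348.
51348 mod 4104 = 2100.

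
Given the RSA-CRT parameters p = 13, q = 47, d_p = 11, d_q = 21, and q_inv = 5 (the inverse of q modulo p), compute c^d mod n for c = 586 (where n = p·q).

339

m₁ = c^(d_p) mod p: c ≡ 1 (mod 13), and 1^11 mod 13 = 1.
m₂ = c^(d_q) mod q: c ≡ 22 (mod 47), and 22^21 mod 47 = 10.
h = q_inv·(m₁ − m₂) mod p = 5·(1 − 10) mod 13 = 7.
m = m₂ + h·q = 10 + 7·47 = 339.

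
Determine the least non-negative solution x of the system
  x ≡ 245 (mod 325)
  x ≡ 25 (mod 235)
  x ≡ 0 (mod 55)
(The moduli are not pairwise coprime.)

Combine the congruences pairwise.
gcd(325, 235) = 5 and 5 | (25 − 245), so the pair is consistent; merging gives x ≡ 2845 (mod 15275), where 15275 = lcm(325, 235).
gcd(15275, 55) = 5 and 5 | (0 − 2845), so the pair is consistent; merging gives x ≡ 155595 (mod 168025), where 168025 = lcm(15275, 55).
The solution is unique modulo lcm(325, 235, 55) = 168025.

155595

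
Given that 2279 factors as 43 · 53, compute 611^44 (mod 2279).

1586

Mod 43: 611 ≡ 9; by Fermat, exponent reduces to 44 mod 42 = 2; 9^2 ≡ 38 (mod 43).
Mod 53: 611 ≡ 28; 28^44 ≡ 49 (mod 53).
Combine by CRT: x ≡ 38 (mod 43), x ≡ 49 (mod 53) ⇒ x ≡ 1586 (mod 2279).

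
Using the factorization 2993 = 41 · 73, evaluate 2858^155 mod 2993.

1421

Mod 41: 2858 ≡ 29; by Fermat, exponent reduces to 155 mod 40 = 35; 29^35 ≡ 27 (mod 41).
Mod 73: 2858 ≡ 11; by Fermat, exponent reduces to 155 mod 72 = 11; 11^11 ≡ 34 (mod 73).
Combine by CRT: x ≡ 27 (mod 41), x ≡ 34 (mod 73) ⇒ x ≡ 1421 (mod 2993).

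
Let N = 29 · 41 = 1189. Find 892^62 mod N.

141

Mod 29: 892 ≡ 22; by Fermat, exponent reduces to 62 mod 28 = 6; 22^6 ≡ 25 (mod 29).
Mod 41: 892 ≡ 31; by Fermat, exponent reduces to 62 mod 40 = 22; 31^22 ≡ 18 (mod 41).
Combine by CRT: x ≡ 25 (mod 29), x ≡ 18 (mod 41) ⇒ x ≡ 141 (mod 1189).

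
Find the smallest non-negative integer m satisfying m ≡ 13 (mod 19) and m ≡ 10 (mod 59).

659

From m ≡ 13 (mod 19) write m = 13 + 19t. Substituting into m ≡ 10 (mod 59) gives 19t ≡ 56 (mod 59), and since 19⁻¹ ≡ 28 (mod 59), t ≡ 34. Hence m ≡ 13 + 19·34 = 659 (mod 1121).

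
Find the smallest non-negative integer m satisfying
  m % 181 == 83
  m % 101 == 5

From m ≡ 83 (mod 181) write m = 83 + 181t. Substituting into m ≡ 5 (mod 101) gives 181t ≡ 23 (mod 101), and since 80⁻¹ ≡ 24 (mod 101), t ≡ 47. Hence m ≡ 83 + 181·47 = 8590 (mod 18281).

8590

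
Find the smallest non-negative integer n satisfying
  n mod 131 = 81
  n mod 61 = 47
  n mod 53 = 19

The moduli are pairwise coprime; M = 131·61·53 = 423523.
M/131 = 3233; 3233 ≡ 89 (mod 131); 89·53 ≡ 1, so inverse 53.
M/61 = 6943; 6943 ≡ 50 (mod 61); 50·11 ≡ 1, so inverse 11.
M/53 = 7991; 7991 ≡ 41 (mod 53); 41·22 ≡ 1, so inverse 22.
n ≡ 81·3233·53 + 47·6943·11 + 19·7991·22 = 20809038.
20809038 mod 423523 = 56411.

56411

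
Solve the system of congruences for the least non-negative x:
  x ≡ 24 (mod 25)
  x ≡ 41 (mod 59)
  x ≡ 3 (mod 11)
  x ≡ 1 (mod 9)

68599

The moduli are pairwise coprime; N = 25·59·11·9 = 146025.
N/25 = 5841; 5841 ≡ 16 (mod 25); 16·11 ≡ 1, so inverse 11.
N/59 = 2475; 2475 ≡ 56 (mod 59); 56·39 ≡ 1, so inverse 39.
N/11 = 13275; 13275 ≡ 9 (mod 11); 9·5 ≡ 1, so inverse 5.
N/9 = 16225; 16225 ≡ 7 (mod 9); 7·4 ≡ 1, so inverse 4.
x ≡ 24·5841·11 + 41·2475·39 + 3·13275·5 + 1·16225·4 = 5763574.
5763574 mod 146025 = 68599.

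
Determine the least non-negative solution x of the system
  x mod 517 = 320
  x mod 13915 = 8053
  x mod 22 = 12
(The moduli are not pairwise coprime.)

gcd(517, 13915) = 11 and 11 | (8053 − 320), so the pair is consistent; merging gives x ≡ 328098 (mod 654005), where 654005 = lcm(517, 13915).
gcd(654005, 22) = 11 and 11 | (12 − 328098), so the pair is consistent; merging gives x ≡ 328098 (mod 1308010), where 1308010 = lcm(654005, 22).
The solution is unique modulo lcm(517, 13915, 22) = 1308010.

328098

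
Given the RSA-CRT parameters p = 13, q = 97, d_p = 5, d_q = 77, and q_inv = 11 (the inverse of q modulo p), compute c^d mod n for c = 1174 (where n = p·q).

816

m₁ = c^(d_p) mod p: c ≡ 4 (mod 13), and 4^5 mod 13 = 10.
m₂ = c^(d_q) mod q: c ≡ 10 (mod 97), and 10^77 mod 97 = 40.
h = q_inv·(m₁ − m₂) mod p = 11·(10 − 40) mod 13 = 8.
m = m₂ + h·q = 40 + 8·97 = 816.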